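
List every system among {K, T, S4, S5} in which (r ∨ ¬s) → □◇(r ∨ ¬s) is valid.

S5-tableau for the negation ¬((r ∨ ¬s) → □◇(r ∨ ¬s)):
1. ¬((r ∨ ¬s) → □◇(r ∨ ¬s)), u
2. r ∨ ¬s, u
3. ¬□◇(r ∨ ¬s), u
4. ¬s, u
5. ¬◇(r ∨ ¬s), v
6. ¬(r ∨ ¬s), u
7. ¬r, u
8. s, u
Accessibility: uRu, uRv, vRu, vRv
Branch closes: s and ¬s both at u.
Every branch closes (one shown): valid in S5.
S4-tableau for the negation ¬((r ∨ ¬s) → □◇(r ∨ ¬s)):
1. ¬((r ∨ ¬s) → □◇(r ∨ ¬s)), u
2. r ∨ ¬s, u
3. ¬□◇(r ∨ ¬s), u
4. ¬s, u
5. ¬◇(r ∨ ¬s), v
6. ¬(r ∨ ¬s), v
7. ¬r, v
8. s, v
Accessibility: uRu, uRv, vRv
Complete open branch: countermodel on an S4-frame, so not valid in S4, nor in K, T (the same frame is also a K-frame and a T-frame).

S5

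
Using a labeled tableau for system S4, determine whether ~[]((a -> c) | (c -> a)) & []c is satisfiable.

1. ~[]((a -> c) | (c -> a)) & []c, w0
2. ~[]((a -> c) | (c -> a)), w0
3. []c, w0
4. c, w0
5. ~((a -> c) | (c -> a)), w1
6. ~(a -> c), w1
7. ~(c -> a), w1
8. a, w1
9. ~c, w1
10. c, w1
11. ~a, w1
Accessibility: w0Rw0, w0Rw1, w1Rw1
Branch closes: c and ~c both at w1.
All branches of the tableau close; one closing branch shown above.

No, unsatisfiable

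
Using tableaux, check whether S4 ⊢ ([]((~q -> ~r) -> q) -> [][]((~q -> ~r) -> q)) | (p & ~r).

Tableau for the negation ~(([]((~q -> ~r) -> q) -> [][]((~q -> ~r) -> q)) | (p & ~r)):
1. ~(([]((~q -> ~r) -> q) -> [][]((~q -> ~r) -> q)) | (p & ~r)), w0
2. ~([]((~q -> ~r) -> q) -> [][]((~q -> ~r) -> q)), w0
3. ~(p & ~r), w0
4. []((~q -> ~r) -> q), w0
5. ~[][]((~q -> ~r) -> q), w0
6. (~q -> ~r) -> q, w0
7. r, w0
8. ~(~q -> ~r), w0
9. ~q, w0
10. ~[]((~q -> ~r) -> q), w1
11. (~q -> ~r) -> q, w1
12. ~(~q -> ~r), w1
13. ~q, w1
14. r, w1
15. ~((~q -> ~r) -> q), w2
16. ~q -> ~r, w2
17. ~q, w2
18. (~q -> ~r) -> q, w2
19. ~r, w2
20. ~(~q -> ~r), w2
21. r, w2
Accessibility: w0Rw0, w0Rw1, w0Rw2, w1Rw1, w1Rw2, w2Rw2
Branch closes: r and ~r both at w2.
Every branch of the negation's tableau closes; the branch above is one of them.

Yes, valid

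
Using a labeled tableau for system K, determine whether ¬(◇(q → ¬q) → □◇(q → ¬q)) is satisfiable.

1. ¬(◇(q → ¬q) → □◇(q → ¬q)), u
2. ◇(q → ¬q), u   [¬→-rule on 1]
3. ¬□◇(q → ¬q), u   [¬→-rule on 1]
4. q → ¬q, v   [◇-rule on 2: fresh world v, uRv]
5. ¬q, v   [→-rule on 4 (branches; this branch)]
6. ¬◇(q → ¬q), w   [¬□-rule on 3: fresh world w, uRw]
Accessibility: uRv, uRw

Satisfiable (open branch found)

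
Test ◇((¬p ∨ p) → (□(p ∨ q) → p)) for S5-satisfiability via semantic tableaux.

1. ◇((¬p ∨ p) → (□(p ∨ q) → p)), w0
2. (¬p ∨ p) → (□(p ∨ q) → p), w1
3. □(p ∨ q) → p, w1
4. p, w1
Accessibility: w0Rw0, w0Rw1, w1Rw0, w1Rw1

Yes, satisfiable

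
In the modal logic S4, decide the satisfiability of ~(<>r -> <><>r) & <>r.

1. ~(<>r -> <><>r) & <>r, w0
2. ~(<>r -> <><>r), w0
3. <>r, w0
4. ~<><>r, w0
5. ~<>r, w0
6. ~r, w0
7. r, w1
8. ~<>r, w1
9. ~r, w1
Accessibility: w0Rw0, w0Rw1, w1Rw1
Branch closes: r and ~r both at w1.
(One branch shown.) All branches close.

No, unsatisfiable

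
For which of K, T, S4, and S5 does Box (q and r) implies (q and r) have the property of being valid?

K-tableau for the negation not (Box (q and r) implies (q and r)):
1. not (Box (q and r) implies (q and r)), 0
2. Box (q and r), 0
3. not (q and r), 0
4. not r, 0
Complete open branch: countermodel on a K-frame, so not valid in K.
T-tableau for the negation not (Box (q and r) implies (q and r)):
1. not (Box (q and r) implies (q and r)), 0
2. Box (q and r), 0
3. not (q and r), 0
4. q and r, 0
5. q, 0
6. r, 0
7. not r, 0
Accessibility: 0R0
Branch closes: r and not r both at 0.
Every branch closes (one shown): valid in T, hence also in S4, S5 (every theorem of T is a theorem of S4 and S5).

T, S4, S5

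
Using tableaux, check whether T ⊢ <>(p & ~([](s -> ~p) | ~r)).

Tableau for the negation ~<>(p & ~([](s -> ~p) | ~r)):
1. ~<>(p & ~([](s -> ~p) | ~r)), u
2. ~(p & ~([](s -> ~p) | ~r)), u   [~<>-rule on 1 via uRu]
3. [](s -> ~p) | ~r, u   [~&-rule on 2 (branches; this branch)]
4. ~r, u   [|-rule on 3 (branches; this branch)]
Accessibility: uRu
The negation has an open branch (countermodel exists).

Invalid (countermodel exists)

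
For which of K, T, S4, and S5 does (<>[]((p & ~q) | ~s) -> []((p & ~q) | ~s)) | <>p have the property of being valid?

S4-tableau for the negation ~((<>[]((p & ~q) | ~s) -> []((p & ~q) | ~s)) | <>p):
1. ~((<>[]((p & ~q) | ~s) -> []((p & ~q) | ~s)) | <>p), 0
2. ~(<>[]((p & ~q) | ~s) -> []((p & ~q) | ~s)), 0
3. ~<>p, 0
4. <>[]((p & ~q) | ~s), 0
5. ~[]((p & ~q) | ~s), 0
6. ~p, 0
7. []((p & ~q) | ~s), 1
8. ~p, 1
9. (p & ~q) | ~s, 1
10. ~s, 1
11. ~((p & ~q) | ~s), 2
12. ~(p & ~q), 2
13. s, 2
14. ~p, 2
15. q, 2
Accessibility: 0R0, 0R1, 0R2, 1R1, 2R2
Complete open branch: countermodel on an S4-frame, so not valid in S4, nor in K, T (the same frame is also a K-frame and a T-frame).
S5-tableau for the negation ~((<>[]((p & ~q) | ~s) -> []((p & ~q) | ~s)) | <>p):
1. ~((<>[]((p & ~q) | ~s) -> []((p & ~q) | ~s)) | <>p), 0
2. ~(<>[]((p & ~q) | ~s) -> []((p & ~q) | ~s)), 0
3. ~<>p, 0
4. <>[]((p & ~q) | ~s), 0
5. ~[]((p & ~q) | ~s), 0
6. ~p, 0
7. []((p & ~q) | ~s), 1
8. ~p, 1
9. (p & ~q) | ~s, 0
10. (p & ~q) | ~s, 1
11. ~s, 0
12. ~s, 1
13. ~((p & ~q) | ~s), 2
14. ~(p & ~q), 2
15. s, 2
16. ~p, 2
17. (p & ~q) | ~s, 2
18. q, 2
19. p & ~q, 2
20. p, 2
21. ~q, 2
Accessibility: 0R0, 0R1, 0R2, 1R0, 1R1, 1R2, 2R0, 2R1, 2R2
Branch closes: p and ~p both at 2.
Every branch closes (one shown): valid in S5.

S5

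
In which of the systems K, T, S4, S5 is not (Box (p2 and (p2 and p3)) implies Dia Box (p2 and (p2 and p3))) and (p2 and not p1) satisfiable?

T-tableau for the formula:
1. not (Box (p2 and (p2 and p3)) implies Dia Box (p2 and (p2 and p3))) and (p2 and not p1), 0
2. not (Box (p2 and (p2 and p3)) implies Dia Box (p2 and (p2 and p3))), 0
3. p2 and not p1, 0
4. Box (p2 and (p2 and p3)), 0
5. not Dia Box (p2 and (p2 and p3)), 0
6. p2, 0
7. not p1, 0
8. p2 and (p2 and p3), 0
9. p2 and p3, 0
10. p3, 0
11. not Box (p2 and (p2 and p3)), 0
12. not (p2 and (p2 and p3)), 1
13. p2 and (p2 and p3), 1
14. p2, 1
15. p2 and p3, 1
16. p3, 1
17. not Box (p2 and (p2 and p3)), 1
18. not (p2 and p3), 1
19. not p3, 1
Accessibility: 0R0, 0R1, 1R1
Branch closes: p3 and not p3 both at 1.
Every branch closes (one shown): unsatisfiable in T, hence also in S4, S5 (every S4/S5-frame is a T-frame).
K-tableau for the formula:
1. not (Box (p2 and (p2 and p3)) implies Dia Box (p2 and (p2 and p3))) and (p2 and not p1), 0
2. not (Box (p2 and (p2 and p3)) implies Dia Box (p2 and (p2 and p3))), 0
3. p2 and not p1, 0
4. Box (p2 and (p2 and p3)), 0
5. not Dia Box (p2 and (p2 and p3)), 0
6. p2, 0
7. not p1, 0
Complete open branch: satisfiable in K.

K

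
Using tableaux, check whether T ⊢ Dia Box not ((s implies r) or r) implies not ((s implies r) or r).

No, not valid

Tableau for the negation not (Dia Box not ((s implies r) or r) implies not ((s implies r) or r)):
1. not (Dia Box not ((s implies r) or r) implies not ((s implies r) or r)), w0
2. Dia Box not ((s implies r) or r), w0
3. (s implies r) or r, w0
4. r, w0
5. Box not ((s implies r) or r), w1
6. not ((s implies r) or r), w1
7. not (s implies r), w1
8. not r, w1
9. s, w1
Accessibility: w0Rw0, w0Rw1, w1Rw1
The negation has an open branch (countermodel exists).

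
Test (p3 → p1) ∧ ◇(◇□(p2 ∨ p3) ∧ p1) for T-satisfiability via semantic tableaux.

1. (p3 → p1) ∧ ◇(◇□(p2 ∨ p3) ∧ p1), w0
2. p3 → p1, w0   [∧-rule on 1]
3. ◇(◇□(p2 ∨ p3) ∧ p1), w0   [∧-rule on 1]
4. p1, w0   [→-rule on 2 (branches; this branch)]
5. ◇□(p2 ∨ p3) ∧ p1, w1   [◇-rule on 3: fresh world w1, w0Rw1]
6. ◇□(p2 ∨ p3), w1   [∧-rule on 5]
7. p1, w1   [∧-rule on 5]
8. □(p2 ∨ p3), w2   [◇-rule on 6: fresh world w2, w1Rw2]
9. p2 ∨ p3, w2   [□-rule on 8 via w2Rw2]
10. p3, w2   [∨-rule on 9 (branches; this branch)]
Accessibility: w0Rw0, w0Rw1, w1Rw1, w1Rw2, w2Rw2

Yes, satisfiable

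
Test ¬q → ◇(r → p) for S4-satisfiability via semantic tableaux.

Yes, satisfiable

1. ¬q → ◇(r → p), u
2. ◇(r → p), u
3. r → p, v
4. p, v
Accessibility: uRu, uRv, vRv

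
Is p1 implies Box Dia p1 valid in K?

Invalid (countermodel exists)

Tableau for the negation not (p1 implies Box Dia p1):
1. not (p1 implies Box Dia p1), u
2. p1, u
3. not Box Dia p1, u
4. not Dia p1, v
Accessibility: uRv
The negation has an open branch (countermodel exists).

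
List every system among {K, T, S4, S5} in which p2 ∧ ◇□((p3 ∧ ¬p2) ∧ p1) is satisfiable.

K, T, S4

S5-tableau for the formula:
1. p2 ∧ ◇□((p3 ∧ ¬p2) ∧ p1), u
2. p2, u
3. ◇□((p3 ∧ ¬p2) ∧ p1), u
4. □((p3 ∧ ¬p2) ∧ p1), v
5. (p3 ∧ ¬p2) ∧ p1, u
6. p3 ∧ ¬p2, u
7. p1, u
8. p3, u
9. ¬p2, u
Accessibility: uRu, uRv, vRu, vRv
Branch closes: p2 and ¬p2 both at u.
Every branch closes (one shown): unsatisfiable in S5.
S4-tableau for the formula:
1. p2 ∧ ◇□((p3 ∧ ¬p2) ∧ p1), u
2. p2, u
3. ◇□((p3 ∧ ¬p2) ∧ p1), u
4. □((p3 ∧ ¬p2) ∧ p1), v
5. (p3 ∧ ¬p2) ∧ p1, v
6. p3 ∧ ¬p2, v
7. p1, v
8. p3, v
9. ¬p2, v
Accessibility: uRu, uRv, vRv
Complete open branch: satisfiable in S4, hence also in K, T (this S4-model is also a K-model and a T-model).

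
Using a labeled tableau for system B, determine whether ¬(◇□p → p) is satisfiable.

Unsatisfiable

1. ¬(◇□p → p), u
2. ◇□p, u
3. ¬p, u
4. □p, v
5. p, u
Accessibility: uRu, uRv, vRu, vRv
Branch closes: p and ¬p both at u.
Every branch closes; the branch above is one of them.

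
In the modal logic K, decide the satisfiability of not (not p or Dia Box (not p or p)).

Satisfiable (open branch found)

1. not (not p or Dia Box (not p or p)), u
2. p, u
3. not Dia Box (not p or p), u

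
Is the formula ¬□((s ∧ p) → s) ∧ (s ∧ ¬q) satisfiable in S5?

No, unsatisfiable

1. ¬□((s ∧ p) → s) ∧ (s ∧ ¬q), w0
2. ¬□((s ∧ p) → s), w0   [∧-rule on 1]
3. s ∧ ¬q, w0   [∧-rule on 1]
4. s, w0   [∧-rule on 3]
5. ¬q, w0   [∧-rule on 3]
6. ¬((s ∧ p) → s), w1   [¬□-rule on 2: fresh world w1, w0Rw1]
7. s ∧ p, w1   [¬→-rule on 6]
8. ¬s, w1   [¬→-rule on 6]
9. s, w1   [∧-rule on 7]
10. p, w1   [∧-rule on 7]
Accessibility: w0Rw0, w0Rw1, w1Rw0, w1Rw1
Branch closes: s and ¬s both at w1.
All branches of the tableau close; one closing branch shown above.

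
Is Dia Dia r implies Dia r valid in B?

No, not valid

Tableau for the negation not (Dia Dia r implies Dia r):
1. not (Dia Dia r implies Dia r), w0
2. Dia Dia r, w0
3. not Dia r, w0
4. not r, w0
5. Dia r, w1
6. not r, w1
7. r, w2
Accessibility: w0Rw0, w0Rw1, w1Rw0, w1Rw1, w1Rw2, w2Rw1, w2Rw2
The negation has an open branch (countermodel exists).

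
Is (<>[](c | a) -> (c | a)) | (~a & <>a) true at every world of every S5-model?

Yes, valid

Tableau for the negation ~((<>[](c | a) -> (c | a)) | (~a & <>a)):
1. ~((<>[](c | a) -> (c | a)) | (~a & <>a)), w0
2. ~(<>[](c | a) -> (c | a)), w0   [~|-rule on 1]
3. ~(~a & <>a), w0   [~|-rule on 1]
4. <>[](c | a), w0   [~->-rule on 2]
5. ~(c | a), w0   [~->-rule on 2]
6. ~c, w0   [~|-rule on 5]
7. ~a, w0   [~|-rule on 5]
8. ~<>a, w0   [~&-rule on 3 (branches; this branch)]
9. [](c | a), w1   [<>-rule on 4: fresh world w1, w0Rw1]
10. ~a, w1   [~<>-rule on 8 via w0Rw1]
11. c | a, w0   [[]-rule on 9 via w1Rw0]
12. c | a, w1   [[]-rule on 9 via w1Rw1]
13. a, w0   [|-rule on 11 (branches; this branch)]
Accessibility: w0Rw0, w0Rw1, w1Rw0, w1Rw1
Branch closes: a and ~a both at w0.
All branches of the negation close; one closing branch shown above.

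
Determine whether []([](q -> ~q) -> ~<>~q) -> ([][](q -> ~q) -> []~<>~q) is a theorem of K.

Valid

Tableau for the negation ~([]([](q -> ~q) -> ~<>~q) -> ([][](q -> ~q) -> []~<>~q)):
1. ~([]([](q -> ~q) -> ~<>~q) -> ([][](q -> ~q) -> []~<>~q)), 0
2. []([](q -> ~q) -> ~<>~q), 0
3. ~([][](q -> ~q) -> []~<>~q), 0
4. [][](q -> ~q), 0
5. ~[]~<>~q, 0
6. <>~q, 1
7. [](q -> ~q) -> ~<>~q, 1
8. [](q -> ~q), 1
9. ~[](q -> ~q), 1
10. ~q, 2
11. q -> ~q, 2
12. ~(q -> ~q), 3
13. q, 3
14. q -> ~q, 3
15. ~q, 3
Accessibility: 0R1, 1R2, 1R3
Branch closes: q and ~q both at 3.
Every branch of the negation's tableau closes; the branch above is one of them.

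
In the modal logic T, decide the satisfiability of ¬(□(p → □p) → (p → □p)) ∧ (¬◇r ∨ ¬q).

1. ¬(□(p → □p) → (p → □p)) ∧ (¬◇r ∨ ¬q), w0
2. ¬(□(p → □p) → (p → □p)), w0   [∧-rule on 1]
3. ¬◇r ∨ ¬q, w0   [∧-rule on 1]
4. □(p → □p), w0   [¬→-rule on 2]
5. ¬(p → □p), w0   [¬→-rule on 2]
6. p, w0   [¬→-rule on 5]
7. ¬□p, w0   [¬→-rule on 5]
8. p → □p, w0   [□-rule on 4 via w0Rw0]
9. ¬◇r, w0   [∨-rule on 3 (branches; this branch)]
10. ¬r, w0   [¬◇-rule on 9 via w0Rw0]
11. □p, w0   [→-rule on 8 (branches; this branch)]
12. ¬p, w1   [¬□-rule on 7: fresh world w1, w0Rw1]
13. p → □p, w1   [□-rule on 4 via w0Rw1]
14. ¬r, w1   [¬◇-rule on 9 via w0Rw1]
15. p, w1   [□-rule on 11 via w0Rw1]
Accessibility: w0Rw0, w0Rw1, w1Rw1
Branch closes: p and ¬p both at w1.
Every branch closes; the branch above is one of them.

No, unsatisfiable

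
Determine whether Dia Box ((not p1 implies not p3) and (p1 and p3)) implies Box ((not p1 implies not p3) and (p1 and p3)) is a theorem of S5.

Yes, valid

Tableau for the negation not (Dia Box ((not p1 implies not p3) and (p1 and p3)) implies Box ((not p1 implies not p3) and (p1 and p3))):
1. not (Dia Box ((not p1 implies not p3) and (p1 and p3)) implies Box ((not p1 implies not p3) and (p1 and p3))), w0
2. Dia Box ((not p1 implies not p3) and (p1 and p3)), w0
3. not Box ((not p1 implies not p3) and (p1 and p3)), w0
4. Box ((not p1 implies not p3) and (p1 and p3)), w1
5. (not p1 implies not p3) and (p1 and p3), w0
6. not p1 implies not p3, w0
7. p1 and p3, w0
8. p1, w0
9. p3, w0
10. (not p1 implies not p3) and (p1 and p3), w1
11. not p1 implies not p3, w1
12. p1 and p3, w1
13. p1, w1
14. p3, w1
15. not ((not p1 implies not p3) and (p1 and p3)), w2
16. (not p1 implies not p3) and (p1 and p3), w2
17. not p1 implies not p3, w2
18. p1 and p3, w2
19. p1, w2
20. p3, w2
21. not (p1 and p3), w2
22. not p3, w2
Accessibility: w0Rw0, w0Rw1, w0Rw2, w1Rw0, w1Rw1, w1Rw2, w2Rw0, w2Rw1, w2Rw2
Branch closes: p3 and not p3 both at w2.
All branches of the negation close; one closing branch shown above.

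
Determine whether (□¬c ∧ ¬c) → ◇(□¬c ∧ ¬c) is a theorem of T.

Valid

Tableau for the negation ¬((□¬c ∧ ¬c) → ◇(□¬c ∧ ¬c)):
1. ¬((□¬c ∧ ¬c) → ◇(□¬c ∧ ¬c)), w0
2. □¬c ∧ ¬c, w0
3. ¬◇(□¬c ∧ ¬c), w0
4. □¬c, w0
5. ¬c, w0
6. ¬(□¬c ∧ ¬c), w0
7. ¬□¬c, w0
8. c, w1
9. ¬(□¬c ∧ ¬c), w1
10. ¬c, w1
Accessibility: w0Rw0, w0Rw1, w1Rw1
Branch closes: c and ¬c both at w1.
Every branch of the negation's tableau closes; the branch above is one of them.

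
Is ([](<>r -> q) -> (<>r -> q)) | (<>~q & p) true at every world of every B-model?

Tableau for the negation ~(([](<>r -> q) -> (<>r -> q)) | (<>~q & p)):
1. ~(([](<>r -> q) -> (<>r -> q)) | (<>~q & p)), u
2. ~([](<>r -> q) -> (<>r -> q)), u
3. ~(<>~q & p), u
4. [](<>r -> q), u
5. ~(<>r -> q), u
6. <>r, u
7. ~q, u
8. <>r -> q, u
9. ~p, u
10. ~<>r, u
11. ~r, u
12. r, v
13. <>r -> q, v
14. ~r, v
Accessibility: uRu, uRv, vRu, vRv
Branch closes: r and ~r both at v.
Every branch of the negation's tableau closes; the branch above is one of them.

Valid in B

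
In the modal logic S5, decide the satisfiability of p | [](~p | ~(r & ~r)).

Satisfiable

1. p | [](~p | ~(r & ~r)), u
2. [](~p | ~(r & ~r)), u
3. ~p | ~(r & ~r), u
4. ~(r & ~r), u
5. r, u
Accessibility: uRu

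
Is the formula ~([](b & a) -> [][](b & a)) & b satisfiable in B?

Satisfiable (open branch found)

1. ~([](b & a) -> [][](b & a)) & b, 0
2. ~([](b & a) -> [][](b & a)), 0
3. b, 0
4. [](b & a), 0
5. ~[][](b & a), 0
6. b & a, 0
7. a, 0
8. ~[](b & a), 1
9. b & a, 1
10. b, 1
11. a, 1
12. ~(b & a), 2
13. ~a, 2
Accessibility: 0R0, 0R1, 1R0, 1R1, 1R2, 2R1, 2R2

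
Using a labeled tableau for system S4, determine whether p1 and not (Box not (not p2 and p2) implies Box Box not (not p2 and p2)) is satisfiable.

1. p1 and not (Box not (not p2 and p2) implies Box Box not (not p2 and p2)), 0
2. p1, 0
3. not (Box not (not p2 and p2) implies Box Box not (not p2 and p2)), 0
4. Box not (not p2 and p2), 0
5. not Box Box not (not p2 and p2), 0
6. not (not p2 and p2), 0
7. not p2, 0
8. not Box not (not p2 and p2), 1
9. not (not p2 and p2), 1
10. not p2, 1
11. not p2 and p2, 2
12. not p2, 2
13. p2, 2
Accessibility: 0R0, 0R1, 0R2, 1R1, 1R2, 2R2
Branch closes: p2 and not p2 both at 2.
(One branch shown.) All branches close.

No, unsatisfiable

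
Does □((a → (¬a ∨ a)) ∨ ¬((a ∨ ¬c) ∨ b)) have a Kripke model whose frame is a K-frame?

Satisfiable (open branch found)

1. □((a → (¬a ∨ a)) ∨ ¬((a ∨ ¬c) ∨ b)), u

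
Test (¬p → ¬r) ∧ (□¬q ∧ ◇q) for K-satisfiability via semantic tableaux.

1. (¬p → ¬r) ∧ (□¬q ∧ ◇q), w0
2. ¬p → ¬r, w0   [∧-rule on 1]
3. □¬q ∧ ◇q, w0   [∧-rule on 1]
4. □¬q, w0   [∧-rule on 3]
5. ◇q, w0   [∧-rule on 3]
6. ¬r, w0   [→-rule on 2 (branches; this branch)]
7. q, w1   [◇-rule on 5: fresh world w1, w0Rw1]
8. ¬q, w1   [□-rule on 4 via w0Rw1]
Accessibility: w0Rw1
Branch closes: q and ¬q both at w1.
All branches of the tableau close; one closing branch shown above.

Unsatisfiable (every branch closes)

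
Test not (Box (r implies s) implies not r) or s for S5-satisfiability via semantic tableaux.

1. not (Box (r implies s) implies not r) or s, w0
2. s, w0   [or-rule on 1 (branches; this branch)]
Accessibility: w0Rw0

Yes, satisfiable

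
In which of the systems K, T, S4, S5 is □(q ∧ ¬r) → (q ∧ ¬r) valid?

K-tableau for the negation ¬(□(q ∧ ¬r) → (q ∧ ¬r)):
1. ¬(□(q ∧ ¬r) → (q ∧ ¬r)), u
2. □(q ∧ ¬r), u   [¬→-rule on 1]
3. ¬(q ∧ ¬r), u   [¬→-rule on 1]
4. r, u   [¬∧-rule on 3 (branches; this branch)]
Complete open branch: countermodel on a K-frame, so not valid in K.
T-tableau for the negation ¬(□(q ∧ ¬r) → (q ∧ ¬r)):
1. ¬(□(q ∧ ¬r) → (q ∧ ¬r)), u
2. □(q ∧ ¬r), u   [¬→-rule on 1]
3. ¬(q ∧ ¬r), u   [¬→-rule on 1]
4. q ∧ ¬r, u   [□-rule on 2 via uRu]
5. q, u   [∧-rule on 4]
6. ¬r, u   [∧-rule on 4]
7. r, u   [¬∧-rule on 3 (branches; this branch)]
Accessibility: uRu
Branch closes: r and ¬r both at u.
Every branch closes (one shown): valid in T, hence also in S4, S5 (every theorem of T is a theorem of S4 and S5).

T, S4, S5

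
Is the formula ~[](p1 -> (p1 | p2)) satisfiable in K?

Unsatisfiable (every branch closes)

1. ~[](p1 -> (p1 | p2)), u
2. ~(p1 -> (p1 | p2)), v   [~[]-rule on 1: fresh world v, uRv]
3. p1, v   [~->-rule on 2]
4. ~(p1 | p2), v   [~->-rule on 2]
5. ~p1, v   [~|-rule on 4]
6. ~p2, v   [~|-rule on 4]
Accessibility: uRv
Branch closes: p1 and ~p1 both at v.
Every branch closes; the branch above is one of them.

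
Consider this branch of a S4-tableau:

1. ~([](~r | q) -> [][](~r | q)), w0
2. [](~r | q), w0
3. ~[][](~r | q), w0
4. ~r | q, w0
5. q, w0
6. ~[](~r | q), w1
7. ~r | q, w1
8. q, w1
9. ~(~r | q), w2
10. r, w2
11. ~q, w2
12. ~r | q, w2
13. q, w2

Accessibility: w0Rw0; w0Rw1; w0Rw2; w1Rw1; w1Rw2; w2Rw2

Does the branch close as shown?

Closed

Both q and ~q appear at w2.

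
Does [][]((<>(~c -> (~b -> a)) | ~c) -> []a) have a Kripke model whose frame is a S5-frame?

Satisfiable

1. [][]((<>(~c -> (~b -> a)) | ~c) -> []a), w0
2. []((<>(~c -> (~b -> a)) | ~c) -> []a), w0   [[]-rule on 1 via w0Rw0]
3. (<>(~c -> (~b -> a)) | ~c) -> []a, w0   [[]-rule on 2 via w0Rw0]
4. []a, w0   [->-rule on 3 (branches; this branch)]
5. a, w0   [[]-rule on 4 via w0Rw0]
Accessibility: w0Rw0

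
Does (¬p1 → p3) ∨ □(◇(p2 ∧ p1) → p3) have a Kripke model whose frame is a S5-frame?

1. (¬p1 → p3) ∨ □(◇(p2 ∧ p1) → p3), w0
2. □(◇(p2 ∧ p1) → p3), w0   [∨-rule on 1 (branches; this branch)]
3. ◇(p2 ∧ p1) → p3, w0   [□-rule on 2 via w0Rw0]
4. p3, w0   [→-rule on 3 (branches; this branch)]
Accessibility: w0Rw0

Satisfiable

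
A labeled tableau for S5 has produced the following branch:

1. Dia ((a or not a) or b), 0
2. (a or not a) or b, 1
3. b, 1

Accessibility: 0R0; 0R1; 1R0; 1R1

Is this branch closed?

Open

No atom appears with both signs at the same world.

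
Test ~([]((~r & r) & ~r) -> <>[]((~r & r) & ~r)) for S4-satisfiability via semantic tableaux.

1. ~([]((~r & r) & ~r) -> <>[]((~r & r) & ~r)), 0
2. []((~r & r) & ~r), 0   [~->-rule on 1]
3. ~<>[]((~r & r) & ~r), 0   [~->-rule on 1]
4. (~r & r) & ~r, 0   [[]-rule on 2 via 0R0]
5. ~r & r, 0   [&-rule on 4]
6. ~r, 0   [&-rule on 4]
7. r, 0   [&-rule on 5]
Accessibility: 0R0
Branch closes: r and ~r both at 0.
(One branch shown.) All branches close.

Unsatisfiable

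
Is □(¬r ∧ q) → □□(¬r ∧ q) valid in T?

Tableau for the negation ¬(□(¬r ∧ q) → □□(¬r ∧ q)):
1. ¬(□(¬r ∧ q) → □□(¬r ∧ q)), 0
2. □(¬r ∧ q), 0
3. ¬□□(¬r ∧ q), 0
4. ¬r ∧ q, 0
5. ¬r, 0
6. q, 0
7. ¬□(¬r ∧ q), 1
8. ¬r ∧ q, 1
9. ¬r, 1
10. q, 1
11. ¬(¬r ∧ q), 2
12. ¬q, 2
Accessibility: 0R0, 0R1, 1R1, 1R2, 2R2
The negation has an open branch (countermodel exists).

No, not valid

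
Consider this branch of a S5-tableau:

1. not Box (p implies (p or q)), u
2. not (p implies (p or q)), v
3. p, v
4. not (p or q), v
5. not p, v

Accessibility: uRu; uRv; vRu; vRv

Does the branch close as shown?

Closed

Both p and not p appear at v.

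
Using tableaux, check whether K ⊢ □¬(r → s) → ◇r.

Tableau for the negation ¬(□¬(r → s) → ◇r):
1. ¬(□¬(r → s) → ◇r), 0
2. □¬(r → s), 0   [¬→-rule on 1]
3. ¬◇r, 0   [¬→-rule on 1]
The negation has an open branch (countermodel exists).

Not valid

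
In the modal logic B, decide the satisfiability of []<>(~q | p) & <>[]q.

1. []<>(~q | p) & <>[]q, w0
2. []<>(~q | p), w0   [&-rule on 1]
3. <>[]q, w0   [&-rule on 1]
4. <>(~q | p), w0   [[]-rule on 2 via w0Rw0]
5. []q, w1   [<>-rule on 3: fresh world w1, w0Rw1]
6. <>(~q | p), w1   [[]-rule on 2 via w0Rw1]
7. q, w0   [[]-rule on 5 via w1Rw0]
8. q, w1   [[]-rule on 5 via w1Rw1]
9. ~q | p, w2   [<>-rule on 4: fresh world w2, w0Rw2]
10. <>(~q | p), w2   [[]-rule on 2 via w0Rw2]
11. p, w2   [|-rule on 9 (branches; this branch)]
12. ~q | p, w3   [<>-rule on 6: fresh world w3, w1Rw3]
13. q, w3   [[]-rule on 5 via w1Rw3]
14. p, w3   [|-rule on 12 (branches; this branch)]
15. ~q | p, w4   [<>-rule on 10: fresh world w4, w2Rw4]
16. p, w4   [|-rule on 15 (branches; this branch)]
Accessibility: w0Rw0, w0Rw1, w0Rw2, w1Rw0, w1Rw1, w1Rw3, w2Rw0, w2Rw2, w2Rw4, w3Rw1, w3Rw3, w4Rw2, w4Rw4

Satisfiable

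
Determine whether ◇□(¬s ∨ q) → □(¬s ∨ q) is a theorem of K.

No, not valid

Tableau for the negation ¬(◇□(¬s ∨ q) → □(¬s ∨ q)):
1. ¬(◇□(¬s ∨ q) → □(¬s ∨ q)), 0
2. ◇□(¬s ∨ q), 0
3. ¬□(¬s ∨ q), 0
4. □(¬s ∨ q), 1
5. ¬(¬s ∨ q), 2
6. s, 2
7. ¬q, 2
Accessibility: 0R1, 0R2
The negation has an open branch (countermodel exists).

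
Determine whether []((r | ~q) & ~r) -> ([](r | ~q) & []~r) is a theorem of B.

Yes, valid

Tableau for the negation ~([]((r | ~q) & ~r) -> ([](r | ~q) & []~r)):
1. ~([]((r | ~q) & ~r) -> ([](r | ~q) & []~r)), w0
2. []((r | ~q) & ~r), w0
3. ~([](r | ~q) & []~r), w0
4. (r | ~q) & ~r, w0
5. r | ~q, w0
6. ~r, w0
7. ~[](r | ~q), w0
8. ~q, w0
9. ~(r | ~q), w1
10. ~r, w1
11. q, w1
12. (r | ~q) & ~r, w1
13. r | ~q, w1
14. ~q, w1
Accessibility: w0Rw0, w0Rw1, w1Rw0, w1Rw1
Branch closes: q and ~q both at w1.
All branches of the negation close; one closing branch shown above.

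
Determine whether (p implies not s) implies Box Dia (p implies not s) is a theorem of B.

Yes, valid

Tableau for the negation not ((p implies not s) implies Box Dia (p implies not s)):
1. not ((p implies not s) implies Box Dia (p implies not s)), u
2. p implies not s, u
3. not Box Dia (p implies not s), u
4. not s, u
5. not Dia (p implies not s), v
6. not (p implies not s), u
7. p, u
8. s, u
Accessibility: uRu, uRv, vRu, vRv
Branch closes: s and not s both at u.
Every branch of the negation's tableau closes; the branch above is one of them.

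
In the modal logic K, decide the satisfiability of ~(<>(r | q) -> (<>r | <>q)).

No, unsatisfiable

1. ~(<>(r | q) -> (<>r | <>q)), u
2. <>(r | q), u
3. ~(<>r | <>q), u
4. ~<>r, u
5. ~<>q, u
6. r | q, v
7. ~r, v
8. ~q, v
9. q, v
Accessibility: uRv
Branch closes: q and ~q both at v.
(One branch shown.) All branches close.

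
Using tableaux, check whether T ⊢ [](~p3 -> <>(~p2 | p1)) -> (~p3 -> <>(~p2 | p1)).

Tableau for the negation ~([](~p3 -> <>(~p2 | p1)) -> (~p3 -> <>(~p2 | p1))):
1. ~([](~p3 -> <>(~p2 | p1)) -> (~p3 -> <>(~p2 | p1))), u
2. [](~p3 -> <>(~p2 | p1)), u
3. ~(~p3 -> <>(~p2 | p1)), u
4. ~p3, u
5. ~<>(~p2 | p1), u
6. ~p3 -> <>(~p2 | p1), u
7. ~(~p2 | p1), u
8. p2, u
9. ~p1, u
10. <>(~p2 | p1), u
11. ~p2 | p1, v
12. ~p3 -> <>(~p2 | p1), v
13. ~(~p2 | p1), v
14. p2, v
15. ~p1, v
16. p1, v
Accessibility: uRu, uRv, vRv
Branch closes: p1 and ~p1 both at v.
Every branch of the negation's tableau closes; the branch above is one of them.

Valid in T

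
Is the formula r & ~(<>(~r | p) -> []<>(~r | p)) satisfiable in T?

Satisfiable

1. r & ~(<>(~r | p) -> []<>(~r | p)), 0
2. r, 0   [&-rule on 1]
3. ~(<>(~r | p) -> []<>(~r | p)), 0   [&-rule on 1]
4. <>(~r | p), 0   [~->-rule on 3]
5. ~[]<>(~r | p), 0   [~->-rule on 3]
6. ~r | p, 1   [<>-rule on 4: fresh world 1, 0R1]
7. p, 1   [|-rule on 6 (branches; this branch)]
8. ~<>(~r | p), 2   [~[]-rule on 5: fresh world 2, 0R2]
9. ~(~r | p), 2   [~<>-rule on 8 via 2R2]
10. r, 2   [~|-rule on 9]
11. ~p, 2   [~|-rule on 9]
Accessibility: 0R0, 0R1, 0R2, 1R1, 2R2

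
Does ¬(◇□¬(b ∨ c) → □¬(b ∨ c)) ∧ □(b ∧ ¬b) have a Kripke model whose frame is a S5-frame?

1. ¬(◇□¬(b ∨ c) → □¬(b ∨ c)) ∧ □(b ∧ ¬b), w0
2. ¬(◇□¬(b ∨ c) → □¬(b ∨ c)), w0
3. □(b ∧ ¬b), w0
4. ◇□¬(b ∨ c), w0
5. ¬□¬(b ∨ c), w0
6. b ∧ ¬b, w0
7. b, w0
8. ¬b, w0
Accessibility: w0Rw0
Branch closes: b and ¬b both at w0.
(One branch shown.) All branches close.

Unsatisfiable (every branch closes)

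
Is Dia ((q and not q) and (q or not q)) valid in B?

No, not valid

Tableau for the negation not Dia ((q and not q) and (q or not q)):
1. not Dia ((q and not q) and (q or not q)), 0
2. not ((q and not q) and (q or not q)), 0
3. not (q and not q), 0
4. q, 0
Accessibility: 0R0
The negation has an open branch (countermodel exists).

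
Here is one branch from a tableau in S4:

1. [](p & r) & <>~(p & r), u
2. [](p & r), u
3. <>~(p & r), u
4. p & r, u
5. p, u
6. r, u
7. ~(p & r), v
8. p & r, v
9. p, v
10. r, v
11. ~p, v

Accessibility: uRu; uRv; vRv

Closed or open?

Both p and ~p appear at v.

Yes, closed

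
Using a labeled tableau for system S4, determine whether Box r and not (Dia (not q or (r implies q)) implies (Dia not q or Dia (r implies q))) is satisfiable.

Unsatisfiable

1. Box r and not (Dia (not q or (r implies q)) implies (Dia not q or Dia (r implies q))), w0
2. Box r, w0
3. not (Dia (not q or (r implies q)) implies (Dia not q or Dia (r implies q))), w0
4. Dia (not q or (r implies q)), w0
5. not (Dia not q or Dia (r implies q)), w0
6. not Dia not q, w0
7. not Dia (r implies q), w0
8. r, w0
9. q, w0
10. not (r implies q), w0
11. not q, w0
Accessibility: w0Rw0
Branch closes: q and not q both at w0.
All branches of the tableau close; one closing branch shown above.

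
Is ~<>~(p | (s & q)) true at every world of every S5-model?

No, not valid

Tableau for the negation <>~(p | (s & q)):
1. <>~(p | (s & q)), w0
2. ~(p | (s & q)), w1   [<>-rule on 1: fresh world w1, w0Rw1]
3. ~p, w1   [~|-rule on 2]
4. ~(s & q), w1   [~|-rule on 2]
5. ~q, w1   [~&-rule on 4 (branches; this branch)]
Accessibility: w0Rw0, w0Rw1, w1Rw0, w1Rw1
The negation has an open branch (countermodel exists).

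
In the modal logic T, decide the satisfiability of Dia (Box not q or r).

1. Dia (Box not q or r), w0
2. Box not q or r, w1
3. r, w1
Accessibility: w0Rw0, w0Rw1, w1Rw1

Yes, satisfiable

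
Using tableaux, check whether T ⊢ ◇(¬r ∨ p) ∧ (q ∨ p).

Tableau for the negation ¬(◇(¬r ∨ p) ∧ (q ∨ p)):
1. ¬(◇(¬r ∨ p) ∧ (q ∨ p)), u
2. ¬(q ∨ p), u   [¬∧-rule on 1 (branches; this branch)]
3. ¬q, u   [¬∨-rule on 2]
4. ¬p, u   [¬∨-rule on 2]
Accessibility: uRu
The negation has an open branch (countermodel exists).

Invalid (countermodel exists)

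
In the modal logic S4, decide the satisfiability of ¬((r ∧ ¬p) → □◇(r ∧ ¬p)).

Satisfiable (open branch found)

1. ¬((r ∧ ¬p) → □◇(r ∧ ¬p)), u
2. r ∧ ¬p, u
3. ¬□◇(r ∧ ¬p), u
4. r, u
5. ¬p, u
6. ¬◇(r ∧ ¬p), v
7. ¬(r ∧ ¬p), v
8. p, v
Accessibility: uRu, uRv, vRv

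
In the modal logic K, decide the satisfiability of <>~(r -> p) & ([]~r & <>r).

1. <>~(r -> p) & ([]~r & <>r), 0
2. <>~(r -> p), 0
3. []~r & <>r, 0
4. []~r, 0
5. <>r, 0
6. ~(r -> p), 1
7. r, 1
8. ~p, 1
9. ~r, 1
Accessibility: 0R1
Branch closes: r and ~r both at 1.
Every branch closes; the branch above is one of them.

Unsatisfiable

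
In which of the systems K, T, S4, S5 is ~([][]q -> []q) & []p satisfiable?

K

K-tableau for the formula:
1. ~([][]q -> []q) & []p, w0
2. ~([][]q -> []q), w0
3. []p, w0
4. [][]q, w0
5. ~[]q, w0
6. ~q, w1
7. p, w1
8. []q, w1
Accessibility: w0Rw1
Complete open branch: satisfiable in K.
T-tableau for the formula:
1. ~([][]q -> []q) & []p, w0
2. ~([][]q -> []q), w0
3. []p, w0
4. [][]q, w0
5. ~[]q, w0
6. p, w0
7. []q, w0
8. q, w0
9. ~q, w1
10. p, w1
11. []q, w1
12. q, w1
Accessibility: w0Rw0, w0Rw1, w1Rw1
Branch closes: q and ~q both at w1.
Every branch closes (one shown): unsatisfiable in T, hence also in S4, S5 (every S4/S5-frame is a T-frame).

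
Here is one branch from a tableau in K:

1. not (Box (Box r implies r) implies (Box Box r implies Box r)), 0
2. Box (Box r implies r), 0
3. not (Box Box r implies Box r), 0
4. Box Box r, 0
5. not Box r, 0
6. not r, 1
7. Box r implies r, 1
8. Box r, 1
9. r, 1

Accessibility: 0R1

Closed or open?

Yes, closed

Both r and not r appear at 1.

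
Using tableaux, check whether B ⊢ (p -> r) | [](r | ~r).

Tableau for the negation ~((p -> r) | [](r | ~r)):
1. ~((p -> r) | [](r | ~r)), u
2. ~(p -> r), u   [~|-rule on 1]
3. ~[](r | ~r), u   [~|-rule on 1]
4. p, u   [~->-rule on 2]
5. ~r, u   [~->-rule on 2]
6. ~(r | ~r), v   [~[]-rule on 3: fresh world v, uRv]
7. ~r, v   [~|-rule on 6]
8. r, v   [~|-rule on 6]
Accessibility: uRu, uRv, vRu, vRv
Branch closes: r and ~r both at v.
All branches of the negation close; one closing branch shown above.

Yes, valid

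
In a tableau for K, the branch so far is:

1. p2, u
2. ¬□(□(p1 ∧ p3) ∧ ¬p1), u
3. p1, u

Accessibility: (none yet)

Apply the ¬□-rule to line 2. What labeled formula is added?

a fresh world v with uRv, and ¬(□(p1 ∧ p3) ∧ ¬p1) at v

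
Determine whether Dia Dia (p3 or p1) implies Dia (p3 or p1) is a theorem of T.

Tableau for the negation not (Dia Dia (p3 or p1) implies Dia (p3 or p1)):
1. not (Dia Dia (p3 or p1) implies Dia (p3 or p1)), 0
2. Dia Dia (p3 or p1), 0
3. not Dia (p3 or p1), 0
4. not (p3 or p1), 0
5. not p3, 0
6. not p1, 0
7. Dia (p3 or p1), 1
8. not (p3 or p1), 1
9. not p3, 1
10. not p1, 1
11. p3 or p1, 2
12. p1, 2
Accessibility: 0R0, 0R1, 1R1, 1R2, 2R2
The negation has an open branch (countermodel exists).

Not valid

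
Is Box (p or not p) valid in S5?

Valid in S5

Tableau for the negation not Box (p or not p):
1. not Box (p or not p), w0
2. not (p or not p), w1
3. not p, w1
4. p, w1
Accessibility: w0Rw0, w0Rw1, w1Rw0, w1Rw1
Branch closes: p and not p both at w1.
All branches of the negation close; one closing branch shown above.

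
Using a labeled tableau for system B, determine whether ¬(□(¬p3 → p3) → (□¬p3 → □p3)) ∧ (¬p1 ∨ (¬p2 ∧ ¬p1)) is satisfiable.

1. ¬(□(¬p3 → p3) → (□¬p3 → □p3)) ∧ (¬p1 ∨ (¬p2 ∧ ¬p1)), w0
2. ¬(□(¬p3 → p3) → (□¬p3 → □p3)), w0
3. ¬p1 ∨ (¬p2 ∧ ¬p1), w0
4. □(¬p3 → p3), w0
5. ¬(□¬p3 → □p3), w0
6. □¬p3, w0
7. ¬□p3, w0
8. ¬p3 → p3, w0
9. ¬p3, w0
10. ¬p2 ∧ ¬p1, w0
11. ¬p2, w0
12. ¬p1, w0
13. p3, w0
Accessibility: w0Rw0
Branch closes: p3 and ¬p3 both at w0.
Every branch closes; the branch above is one of them.

No, unsatisfiable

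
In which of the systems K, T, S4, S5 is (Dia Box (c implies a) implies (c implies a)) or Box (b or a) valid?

S5-tableau for the negation not ((Dia Box (c implies a) implies (c implies a)) or Box (b or a)):
1. not ((Dia Box (c implies a) implies (c implies a)) or Box (b or a)), w0
2. not (Dia Box (c implies a) implies (c implies a)), w0
3. not Box (b or a), w0
4. Dia Box (c implies a), w0
5. not (c implies a), w0
6. c, w0
7. not a, w0
8. not (b or a), w1
9. not b, w1
10. not a, w1
11. Box (c implies a), w2
12. c implies a, w0
13. c implies a, w1
14. c implies a, w2
15. a, w0
Accessibility: w0Rw0, w0Rw1, w0Rw2, w1Rw0, w1Rw1, w1Rw2, w2Rw0, w2Rw1, w2Rw2
Branch closes: a and not a both at w0.
Every branch closes (one shown): valid in S5.
S4-tableau for the negation not ((Dia Box (c implies a) implies (c implies a)) or Box (b or a)):
1. not ((Dia Box (c implies a) implies (c implies a)) or Box (b or a)), w0
2. not (Dia Box (c implies a) implies (c implies a)), w0
3. not Box (b or a), w0
4. Dia Box (c implies a), w0
5. not (c implies a), w0
6. c, w0
7. not a, w0
8. not (b or a), w1
9. not b, w1
10. not a, w1
11. Box (c implies a), w2
12. c implies a, w2
13. a, w2
Accessibility: w0Rw0, w0Rw1, w0Rw2, w1Rw1, w2Rw2
Complete open branch: countermodel on an S4-frame, so not valid in S4, nor in K, T (the same frame is also a K-frame and a T-frame).

S5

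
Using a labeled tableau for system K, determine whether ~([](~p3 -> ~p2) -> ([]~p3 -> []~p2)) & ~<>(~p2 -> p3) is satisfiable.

1. ~([](~p3 -> ~p2) -> ([]~p3 -> []~p2)) & ~<>(~p2 -> p3), u
2. ~([](~p3 -> ~p2) -> ([]~p3 -> []~p2)), u
3. ~<>(~p2 -> p3), u
4. [](~p3 -> ~p2), u
5. ~([]~p3 -> []~p2), u
6. []~p3, u
7. ~[]~p2, u
8. p2, v
9. ~(~p2 -> p3), v
10. ~p2, v
11. ~p3, v
Accessibility: uRv
Branch closes: p2 and ~p2 both at v.
Every branch closes; the branch above is one of them.

No, unsatisfiable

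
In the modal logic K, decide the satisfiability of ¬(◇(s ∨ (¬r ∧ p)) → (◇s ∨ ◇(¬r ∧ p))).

1. ¬(◇(s ∨ (¬r ∧ p)) → (◇s ∨ ◇(¬r ∧ p))), u
2. ◇(s ∨ (¬r ∧ p)), u   [¬→-rule on 1]
3. ¬(◇s ∨ ◇(¬r ∧ p)), u   [¬→-rule on 1]
4. ¬◇s, u   [¬∨-rule on 3]
5. ¬◇(¬r ∧ p), u   [¬∨-rule on 3]
6. s ∨ (¬r ∧ p), v   [◇-rule on 2: fresh world v, uRv]
7. ¬s, v   [¬◇-rule on 4 via uRv]
8. ¬(¬r ∧ p), v   [¬◇-rule on 5 via uRv]
9. ¬r ∧ p, v   [∨-rule on 6 (branches; this branch)]
10. ¬r, v   [∧-rule on 9]
11. p, v   [∧-rule on 9]
12. ¬p, v   [¬∧-rule on 8 (branches; this branch)]
Accessibility: uRv
Branch closes: p and ¬p both at v.
(One branch shown.) All branches close.

Unsatisfiable (every branch closes)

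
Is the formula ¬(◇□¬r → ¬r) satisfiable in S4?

1. ¬(◇□¬r → ¬r), w0
2. ◇□¬r, w0
3. r, w0
4. □¬r, w1
5. ¬r, w1
Accessibility: w0Rw0, w0Rw1, w1Rw1

Yes, satisfiable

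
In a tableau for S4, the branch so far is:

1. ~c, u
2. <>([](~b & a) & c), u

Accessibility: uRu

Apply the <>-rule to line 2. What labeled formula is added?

a fresh world v with uRv, and [](~b & a) & c at v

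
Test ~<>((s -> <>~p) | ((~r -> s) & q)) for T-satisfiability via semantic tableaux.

Satisfiable

1. ~<>((s -> <>~p) | ((~r -> s) & q)), u
2. ~((s -> <>~p) | ((~r -> s) & q)), u   [~<>-rule on 1 via uRu]
3. ~(s -> <>~p), u   [~|-rule on 2]
4. ~((~r -> s) & q), u   [~|-rule on 2]
5. s, u   [~->-rule on 3]
6. ~<>~p, u   [~->-rule on 3]
7. p, u   [~<>-rule on 6 via uRu]
8. ~q, u   [~&-rule on 4 (branches; this branch)]
Accessibility: uRu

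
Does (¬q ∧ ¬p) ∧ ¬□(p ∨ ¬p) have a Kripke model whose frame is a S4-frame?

Unsatisfiable (every branch closes)

1. (¬q ∧ ¬p) ∧ ¬□(p ∨ ¬p), u
2. ¬q ∧ ¬p, u   [∧-rule on 1]
3. ¬□(p ∨ ¬p), u   [∧-rule on 1]
4. ¬q, u   [∧-rule on 2]
5. ¬p, u   [∧-rule on 2]
6. ¬(p ∨ ¬p), v   [¬□-rule on 3: fresh world v, uRv]
7. ¬p, v   [¬∨-rule on 6]
8. p, v   [¬∨-rule on 6]
Accessibility: uRu, uRv, vRv
Branch closes: p and ¬p both at v.
(One branch shown.) All branches close.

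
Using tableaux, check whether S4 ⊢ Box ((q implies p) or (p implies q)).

Tableau for the negation not Box ((q implies p) or (p implies q)):
1. not Box ((q implies p) or (p implies q)), u
2. not ((q implies p) or (p implies q)), v
3. not (q implies p), v
4. not (p implies q), v
5. q, v
6. not p, v
7. p, v
8. not q, v
Accessibility: uRu, uRv, vRv
Branch closes: p and not p both at v.
All branches of the negation close; one closing branch shown above.

Valid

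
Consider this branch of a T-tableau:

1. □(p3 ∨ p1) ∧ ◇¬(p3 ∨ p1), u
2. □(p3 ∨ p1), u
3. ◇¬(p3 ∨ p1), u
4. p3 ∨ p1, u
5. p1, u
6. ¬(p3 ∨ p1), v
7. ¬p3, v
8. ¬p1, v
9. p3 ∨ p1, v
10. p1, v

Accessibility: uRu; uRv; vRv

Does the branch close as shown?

Yes, closed

Both p1 and ¬p1 appear at v.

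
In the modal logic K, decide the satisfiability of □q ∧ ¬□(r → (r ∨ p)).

1. □q ∧ ¬□(r → (r ∨ p)), 0
2. □q, 0   [∧-rule on 1]
3. ¬□(r → (r ∨ p)), 0   [∧-rule on 1]
4. ¬(r → (r ∨ p)), 1   [¬□-rule on 3: fresh world 1, 0R1]
5. r, 1   [¬→-rule on 4]
6. ¬(r ∨ p), 1   [¬→-rule on 4]
7. ¬r, 1   [¬∨-rule on 6]
8. ¬p, 1   [¬∨-rule on 6]
Accessibility: 0R1
Branch closes: r and ¬r both at 1.
Every branch closes; the branch above is one of them.

Unsatisfiable (every branch closes)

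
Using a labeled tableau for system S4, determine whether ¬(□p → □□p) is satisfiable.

1. ¬(□p → □□p), u
2. □p, u   [¬→-rule on 1]
3. ¬□□p, u   [¬→-rule on 1]
4. p, u   [□-rule on 2 via uRu]
5. ¬□p, v   [¬□-rule on 3: fresh world v, uRv]
6. p, v   [□-rule on 2 via uRv]
7. ¬p, w   [¬□-rule on 5: fresh world w, vRw]
8. p, w   [□-rule on 2 via uRw]
Accessibility: uRu, uRv, uRw, vRv, vRw, wRw
Branch closes: p and ¬p both at w.
(One branch shown.) All branches close.

Unsatisfiable (every branch closes)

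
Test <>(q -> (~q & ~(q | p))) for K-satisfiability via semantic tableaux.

1. <>(q -> (~q & ~(q | p))), 0
2. q -> (~q & ~(q | p)), 1
3. ~q & ~(q | p), 1
4. ~q, 1
5. ~(q | p), 1
6. ~p, 1
Accessibility: 0R1

Satisfiable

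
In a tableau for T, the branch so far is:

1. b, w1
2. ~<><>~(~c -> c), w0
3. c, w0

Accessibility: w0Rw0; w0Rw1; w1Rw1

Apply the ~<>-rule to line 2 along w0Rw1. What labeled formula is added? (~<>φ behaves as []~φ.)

~<>~(~c -> c), w1

~<>φ behaves as []~φ: propagate the negated body to each accessible world.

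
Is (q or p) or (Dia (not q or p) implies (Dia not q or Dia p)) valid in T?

Valid in T

Tableau for the negation not ((q or p) or (Dia (not q or p) implies (Dia not q or Dia p))):
1. not ((q or p) or (Dia (not q or p) implies (Dia not q or Dia p))), u
2. not (q or p), u
3. not (Dia (not q or p) implies (Dia not q or Dia p)), u
4. not q, u
5. not p, u
6. Dia (not q or p), u
7. not (Dia not q or Dia p), u
8. not Dia not q, u
9. not Dia p, u
10. q, u
Accessibility: uRu
Branch closes: q and not q both at u.
Every branch of the negation's tableau closes; the branch above is one of them.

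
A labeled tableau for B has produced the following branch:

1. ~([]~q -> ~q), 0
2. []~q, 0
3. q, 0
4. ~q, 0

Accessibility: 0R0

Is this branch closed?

Closed

Both q and ~q appear at 0.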